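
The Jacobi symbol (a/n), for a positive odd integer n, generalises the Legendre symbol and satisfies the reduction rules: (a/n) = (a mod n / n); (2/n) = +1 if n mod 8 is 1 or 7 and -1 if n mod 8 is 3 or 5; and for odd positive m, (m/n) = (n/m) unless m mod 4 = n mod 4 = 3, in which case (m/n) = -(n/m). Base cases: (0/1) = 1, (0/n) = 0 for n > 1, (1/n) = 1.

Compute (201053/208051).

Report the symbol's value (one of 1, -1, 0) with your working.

flip (201053/208051) -> (208051/201053): both odd, 201053 mod 4 = 1, 208051 mod 4 = 3, so the flip contributes +1; sign now +1
(208051/201053): 208051 mod 201053 = 6998, so (208051/201053) = (6998/201053)
factor out 2^1: 6998 = 2^1·3499; with 201053 mod 8 = 5, (2/201053) = -1; sign now -1; continue with (3499/201053)
flip (3499/201053) -> (201053/3499): both odd, 3499 mod 4 = 3, 201053 mod 4 = 1, so the flip contributes +1; sign now -1
(201053/3499): 201053 mod 3499 = 1610, so (201053/3499) = (1610/3499)
factor out 2^1: 1610 = 2^1·805; with 3499 mod 8 = 3, (2/3499) = -1; sign now +1; continue with (805/3499)
flip (805/3499) -> (3499/805): both odd, 805 mod 4 = 1, 3499 mod 4 = 3, so the flip contributes +1; sign now +1
(3499/805): 3499 mod 805 = 279, so (3499/805) = (279/805)
flip (279/805) -> (805/279): both odd, 279 mod 4 = 3, 805 mod 4 = 1, so the flip contributes +1; sign now +1
(805/279): 805 mod 279 = 247, so (805/279) = (247/279)
flip (247/279) -> (279/247): both odd, 247 mod 4 = 3, 279 mod 4 = 3, so the flip contributes -1; sign now -1
(279/247): 279 mod 247 = 32, so (279/247) = (32/247)
factor out 2^5: 32 = 2^5·1; with 247 mod 8 = 7, (2/247) = +1; sign now -1; continue with (1/247)
reached (1/247) = 1, so the symbol is -1

-1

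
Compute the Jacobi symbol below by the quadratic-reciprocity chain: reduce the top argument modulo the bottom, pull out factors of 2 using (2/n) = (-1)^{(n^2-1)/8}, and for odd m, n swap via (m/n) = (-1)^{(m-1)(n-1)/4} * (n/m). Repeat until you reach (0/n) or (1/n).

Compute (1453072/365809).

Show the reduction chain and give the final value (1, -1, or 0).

(1453072/365809): 1453072 mod 365809 = 355645, so (1453072/365809) = (355645/365809)
flip (355645/365809) -> (365809/355645): both odd, 355645 mod 4 = 1, 365809 mod 4 = 1, so the flip contributes +1; sign now +1
(365809/355645): 365809 mod 355645 = 10164, so (365809/355645) = (10164/355645)
factor out 2^2: 10164 = 2^2·2541; with 355645 mod 8 = 5, (2/355645) = -1; sign now +1; continue with (2541/355645)
flip (2541/355645) -> (355645/2541): both odd, 2541 mod 4 = 1, 355645 mod 4 = 1, so the flip contributes +1; sign now +1
(355645/2541): 355645 mod 2541 = 2446, so (355645/2541) = (2446/2541)
factor out 2^1: 2446 = 2^1·1223; with 2541 mod 8 = 5, (2/2541) = -1; sign now -1; continue with (1223/2541)
flip (1223/2541) -> (2541/1223): both odd, 1223 mod 4 = 3, 2541 mod 4 = 1, so the flip contributes +1; sign now -1
(2541/1223): 2541 mod 1223 = 95, so (2541/1223) = (95/1223)
flip (95/1223) -> (1223/95): both odd, 95 mod 4 = 3, 1223 mod 4 = 3, so the flip contributes -1; sign now +1
(1223/95): 1223 mod 95 = 83, so (1223/95) = (83/95)
flip (83/95) -> (95/83): both odd, 83 mod 4 = 3, 95 mod 4 = 3, so the flip contributes -1; sign now -1
(95/83): 95 mod 83 = 12, so (95/83) = (12/83)
factor out 2^2: 12 = 2^2·3; with 83 mod 8 = 3, (2/83) = -1; sign now -1; continue with (3/83)
flip (3/83) -> (83/3): both odd, 3 mod 4 = 3, 83 mod 4 = 3, so the flip contributes -1; sign now +1
(83/3): 83 mod 3 = 2, so (83/3) = (2/3)
factor out 2^1: 2 = 2^1·1; with 3 mod 8 = 3, (2/3) = -1; sign now -1; continue with (1/3)
reached (1/3) = 1, so the symbol is -1

-1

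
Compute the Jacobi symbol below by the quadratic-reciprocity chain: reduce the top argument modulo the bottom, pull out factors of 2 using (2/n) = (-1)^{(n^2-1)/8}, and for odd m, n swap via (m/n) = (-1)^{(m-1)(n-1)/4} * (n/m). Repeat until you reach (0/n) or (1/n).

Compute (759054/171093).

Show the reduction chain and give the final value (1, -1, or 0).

(759054/171093) = (74682/171093)   [reduce mod 171093]
74682 = 2^1·37341; (2/171093) = -1 since 171093 mod 8 = 5, so (74682/171093) = (-1)^1·(37341/171093); sign now -1
reciprocity: (37341/171093) = +1·(171093/37341) since 37341 mod 4 = 1, 171093 mod 4 = 1; sign now -1
(171093/37341) = (21729/37341)   [reduce mod 37341]
reciprocity: (21729/37341) = +1·(37341/21729) since 21729 mod 4 = 1, 37341 mod 4 = 1; sign now -1
(37341/21729) = (15612/21729)   [reduce mod 21729]
15612 = 2^2·3903; (2/21729) = +1 since 21729 mod 8 = 1, so (15612/21729) = (+1)^2·(3903/21729); sign now -1
reciprocity: (3903/21729) = +1·(21729/3903) since 3903 mod 4 = 3, 21729 mod 4 = 1; sign now -1
(21729/3903) = (2214/3903)   [reduce mod 3903]
2214 = 2^1·1107; (2/3903) = +1 since 3903 mod 8 = 7, so (2214/3903) = (+1)^1·(1107/3903); sign now -1
reciprocity: (1107/3903) = -1·(3903/1107) since 1107 mod 4 = 3, 3903 mod 4 = 3; sign now +1
(3903/1107) = (582/1107)   [reduce mod 1107]
582 = 2^1·291; (2/1107) = -1 since 1107 mod 8 = 3, so (582/1107) = (-1)^1·(291/1107); sign now -1
reciprocity: (291/1107) = -1·(1107/291) since 291 mod 4 = 3, 1107 mod 4 = 3; sign now +1
(1107/291) = (234/291)   [reduce mod 291]
234 = 2^1·117; (2/291) = -1 since 291 mod 8 = 3, so (234/291) = (-1)^1·(117/291); sign now -1
reciprocity: (117/291) = +1·(291/117) since 117 mod 4 = 1, 291 mod 4 = 3; sign now -1
(291/117) = (57/117)   [reduce mod 117]
reciprocity: (57/117) = +1·(117/57) since 57 mod 4 = 1, 117 mod 4 = 1; sign now -1
(117/57) = (3/57)   [reduce mod 57]
reciprocity: (3/57) = +1·(57/3) since 3 mod 4 = 3, 57 mod 4 = 1; sign now -1
(57/3) = (0/3)   [reduce mod 3]
(0/3) = 0   [gcd(a, n) > 1]; final value = 0

0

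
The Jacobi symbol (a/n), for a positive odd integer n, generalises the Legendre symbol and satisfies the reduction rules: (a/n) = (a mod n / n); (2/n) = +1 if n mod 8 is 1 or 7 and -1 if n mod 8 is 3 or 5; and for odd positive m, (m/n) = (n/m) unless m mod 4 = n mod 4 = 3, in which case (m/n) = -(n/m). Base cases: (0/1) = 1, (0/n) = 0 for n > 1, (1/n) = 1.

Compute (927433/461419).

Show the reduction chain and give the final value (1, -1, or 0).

(927433/461419) = (4595/461419)   [reduce mod 461419]
reciprocity: (4595/461419) = -1·(461419/4595) since 4595 mod 4 = 3, 461419 mod 4 = 3; sign now -1
(461419/4595) = (1919/4595)   [reduce mod 4595]
reciprocity: (1919/4595) = -1·(4595/1919) since 1919 mod 4 = 3, 4595 mod 4 = 3; sign now +1
(4595/1919) = (757/1919)   [reduce mod 1919]
reciprocity: (757/1919) = +1·(1919/757) since 757 mod 4 = 1, 1919 mod 4 = 3; sign now +1
(1919/757) = (405/757)   [reduce mod 757]
reciprocity: (405/757) = +1·(757/405) since 405 mod 4 = 1, 757 mod 4 = 1; sign now +1
(757/405) = (352/405)   [reduce mod 405]
352 = 2^5·11; (2/405) = -1 since 405 mod 8 = 5, so (352/405) = (-1)^5·(11/405); sign now -1
reciprocity: (11/405) = +1·(405/11) since 11 mod 4 = 3, 405 mod 4 = 1; sign now -1
(405/11) = (9/11)   [reduce mod 11]
reciprocity: (9/11) = +1·(11/9) since 9 mod 4 = 1, 11 mod 4 = 3; sign now -1
(11/9) = (2/9)   [reduce mod 9]
2 = 2^1·1; (2/9) = +1 since 9 mod 8 = 1, so (2/9) = (+1)^1·(1/9); sign now -1
(1/9) = 1; final value = sign = -1

-1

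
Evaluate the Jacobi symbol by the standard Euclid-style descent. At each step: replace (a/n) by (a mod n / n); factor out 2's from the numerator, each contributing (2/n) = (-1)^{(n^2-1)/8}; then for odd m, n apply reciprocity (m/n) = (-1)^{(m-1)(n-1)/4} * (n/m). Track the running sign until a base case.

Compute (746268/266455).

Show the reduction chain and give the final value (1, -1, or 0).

-1

(746268/266455): 746268 mod 266455 = 213358, so (746268/266455) = (213358/266455)
factor out 2^1: 213358 = 2^1·106679; with 266455 mod 8 = 7, (2/266455) = +1; sign now +1; continue with (106679/266455)
flip (106679/266455) -> (266455/106679): both odd, 106679 mod 4 = 3, 266455 mod 4 = 3, so the flip contributes -1; sign now -1
(266455/106679): 266455 mod 106679 = 53097, so (266455/106679) = (53097/106679)
flip (53097/106679) -> (106679/53097): both odd, 53097 mod 4 = 1, 106679 mod 4 = 3, so the flip contributes +1; sign now -1
(106679/53097): 106679 mod 53097 = 485, so (106679/53097) = (485/53097)
flip (485/53097) -> (53097/485): both odd, 485 mod 4 = 1, 53097 mod 4 = 1, so the flip contributes +1; sign now -1
(53097/485): 53097 mod 485 = 232, so (53097/485) = (232/485)
factor out 2^3: 232 = 2^3·29; with 485 mod 8 = 5, (2/485) = -1; sign now +1; continue with (29/485)
flip (29/485) -> (485/29): both odd, 29 mod 4 = 1, 485 mod 4 = 1, so the flip contributes +1; sign now +1
(485/29): 485 mod 29 = 21, so (485/29) = (21/29)
flip (21/29) -> (29/21): both odd, 21 mod 4 = 1, 29 mod 4 = 1, so the flip contributes +1; sign now +1
(29/21): 29 mod 21 = 8, so (29/21) = (8/21)
factor out 2^3: 8 = 2^3·1; with 21 mod 8 = 5, (2/21) = -1; sign now -1; continue with (1/21)
reached (1/21) = 1, so the symbol is -1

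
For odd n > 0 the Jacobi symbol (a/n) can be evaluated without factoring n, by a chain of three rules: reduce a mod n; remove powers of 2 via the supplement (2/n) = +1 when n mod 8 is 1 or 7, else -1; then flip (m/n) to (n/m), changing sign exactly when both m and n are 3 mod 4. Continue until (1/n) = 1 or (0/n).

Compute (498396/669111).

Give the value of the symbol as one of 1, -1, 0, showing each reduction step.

factor out 2^2: 498396 = 2^2·124599; with 669111 mod 8 = 7, (2/669111) = +1; sign now +1; continue with (124599/669111)
flip (124599/669111) -> (669111/124599): both odd, 124599 mod 4 = 3, 669111 mod 4 = 3, so the flip contributes -1; sign now -1
(669111/124599): 669111 mod 124599 = 46116, so (669111/124599) = (46116/124599)
factor out 2^2: 46116 = 2^2·11529; with 124599 mod 8 = 7, (2/124599) = +1; sign now -1; continue with (11529/124599)
flip (11529/124599) -> (124599/11529): both odd, 11529 mod 4 = 1, 124599 mod 4 = 3, so the flip contributes +1; sign now -1
(124599/11529): 124599 mod 11529 = 9309, so (124599/11529) = (9309/11529)
flip (9309/11529) -> (11529/9309): both odd, 9309 mod 4 = 1, 11529 mod 4 = 1, so the flip contributes +1; sign now -1
(11529/9309): 11529 mod 9309 = 2220, so (11529/9309) = (2220/9309)
factor out 2^2: 2220 = 2^2·555; with 9309 mod 8 = 5, (2/9309) = -1; sign now -1; continue with (555/9309)
flip (555/9309) -> (9309/555): both odd, 555 mod 4 = 3, 9309 mod 4 = 1, so the flip contributes +1; sign now -1
(9309/555): 9309 mod 555 = 429, so (9309/555) = (429/555)
flip (429/555) -> (555/429): both odd, 429 mod 4 = 1, 555 mod 4 = 3, so the flip contributes +1; sign now -1
(555/429): 555 mod 429 = 126, so (555/429) = (126/429)
factor out 2^1: 126 = 2^1·63; with 429 mod 8 = 5, (2/429) = -1; sign now +1; continue with (63/429)
flip (63/429) -> (429/63): both odd, 63 mod 4 = 3, 429 mod 4 = 1, so the flip contributes +1; sign now +1
(429/63): 429 mod 63 = 51, so (429/63) = (51/63)
flip (51/63) -> (63/51): both odd, 51 mod 4 = 3, 63 mod 4 = 3, so the flip contributes -1; sign now -1
(63/51): 63 mod 51 = 12, so (63/51) = (12/51)
factor out 2^2: 12 = 2^2·3; with 51 mod 8 = 3, (2/51) = -1; sign now -1; continue with (3/51)
flip (3/51) -> (51/3): both odd, 3 mod 4 = 3, 51 mod 4 = 3, so the flip contributes -1; sign now +1
(51/3): 51 mod 3 = 0, so (51/3) = (0/3)
reached (0/3); gcd(a, n) > 1, so (0/3) = 0 and the symbol is 0

0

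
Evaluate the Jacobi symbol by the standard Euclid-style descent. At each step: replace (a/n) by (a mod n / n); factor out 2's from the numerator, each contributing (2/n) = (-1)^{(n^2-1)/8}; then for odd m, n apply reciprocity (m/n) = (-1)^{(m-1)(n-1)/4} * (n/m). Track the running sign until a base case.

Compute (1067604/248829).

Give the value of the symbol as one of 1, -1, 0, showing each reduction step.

(1067604/248829): 1067604 mod 248829 = 72288, so (1067604/248829) = (72288/248829)
factor out 2^5: 72288 = 2^5·2259; with 248829 mod 8 = 5, (2/248829) = -1; sign now -1; continue with (2259/248829)
flip (2259/248829) -> (248829/2259): both odd, 2259 mod 4 = 3, 248829 mod 4 = 1, so the flip contributes +1; sign now -1
(248829/2259): 248829 mod 2259 = 339, so (248829/2259) = (339/2259)
flip (339/2259) -> (2259/339): both odd, 339 mod 4 = 3, 2259 mod 4 = 3, so the flip contributes -1; sign now +1
(2259/339): 2259 mod 339 = 225, so (2259/339) = (225/339)
flip (225/339) -> (339/225): both odd, 225 mod 4 = 1, 339 mod 4 = 3, so the flip contributes +1; sign now +1
(339/225): 339 mod 225 = 114, so (339/225) = (114/225)
factor out 2^1: 114 = 2^1·57; with 225 mod 8 = 1, (2/225) = +1; sign now +1; continue with (57/225)
flip (57/225) -> (225/57): both odd, 57 mod 4 = 1, 225 mod 4 = 1, so the flip contributes +1; sign now +1
(225/57): 225 mod 57 = 54, so (225/57) = (54/57)
factor out 2^1: 54 = 2^1·27; with 57 mod 8 = 1, (2/57) = +1; sign now +1; continue with (27/57)
flip (27/57) -> (57/27): both odd, 27 mod 4 = 3, 57 mod 4 = 1, so the flip contributes +1; sign now +1
(57/27): 57 mod 27 = 3, so (57/27) = (3/27)
flip (3/27) -> (27/3): both odd, 3 mod 4 = 3, 27 mod 4 = 3, so the flip contributes -1; sign now -1
(27/3): 27 mod 3 = 0, so (27/3) = (0/3)
reached (0/3); gcd(a, n) > 1, so (0/3) = 0 and the symbol is 0

0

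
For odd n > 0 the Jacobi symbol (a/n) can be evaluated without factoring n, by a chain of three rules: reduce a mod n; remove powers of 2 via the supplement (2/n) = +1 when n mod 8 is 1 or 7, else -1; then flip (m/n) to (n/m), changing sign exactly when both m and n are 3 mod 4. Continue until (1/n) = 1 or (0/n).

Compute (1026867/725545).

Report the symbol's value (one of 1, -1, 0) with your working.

(1026867/725545): 1026867 mod 725545 = 301322, so (1026867/725545) = (301322/725545)
factor out 2^1: 301322 = 2^1·150661; with 725545 mod 8 = 1, (2/725545) = +1; sign now +1; continue with (150661/725545)
flip (150661/725545) -> (725545/150661): both odd, 150661 mod 4 = 1, 725545 mod 4 = 1, so the flip contributes +1; sign now +1
(725545/150661): 725545 mod 150661 = 122901, so (725545/150661) = (122901/150661)
flip (122901/150661) -> (150661/122901): both odd, 122901 mod 4 = 1, 150661 mod 4 = 1, so the flip contributes +1; sign now +1
(150661/122901): 150661 mod 122901 = 27760, so (150661/122901) = (27760/122901)
factor out 2^4: 27760 = 2^4·1735; with 122901 mod 8 = 5, (2/122901) = -1; sign now +1; continue with (1735/122901)
flip (1735/122901) -> (122901/1735): both odd, 1735 mod 4 = 3, 122901 mod 4 = 1, so the flip contributes +1; sign now +1
(122901/1735): 122901 mod 1735 = 1451, so (122901/1735) = (1451/1735)
flip (1451/1735) -> (1735/1451): both odd, 1451 mod 4 = 3, 1735 mod 4 = 3, so the flip contributes -1; sign now -1
(1735/1451): 1735 mod 1451 = 284, so (1735/1451) = (284/1451)
factor out 2^2: 284 = 2^2·71; with 1451 mod 8 = 3, (2/1451) = -1; sign now -1; continue with (71/1451)
flip (71/1451) -> (1451/71): both odd, 71 mod 4 = 3, 1451 mod 4 = 3, so the flip contributes -1; sign now +1
(1451/71): 1451 mod 71 = 31, so (1451/71) = (31/71)
flip (31/71) -> (71/31): both odd, 31 mod 4 = 3, 71 mod 4 = 3, so the flip contributes -1; sign now -1
(71/31): 71 mod 31 = 9, so (71/31) = (9/31)
flip (9/31) -> (31/9): both odd, 9 mod 4 = 1, 31 mod 4 = 3, so the flip contributes +1; sign now -1
(31/9): 31 mod 9 = 4, so (31/9) = (4/9)
factor out 2^2: 4 = 2^2·1; with 9 mod 8 = 1, (2/9) = +1; sign now -1; continue with (1/9)
reached (1/9) = 1, so the symbol is -1

-1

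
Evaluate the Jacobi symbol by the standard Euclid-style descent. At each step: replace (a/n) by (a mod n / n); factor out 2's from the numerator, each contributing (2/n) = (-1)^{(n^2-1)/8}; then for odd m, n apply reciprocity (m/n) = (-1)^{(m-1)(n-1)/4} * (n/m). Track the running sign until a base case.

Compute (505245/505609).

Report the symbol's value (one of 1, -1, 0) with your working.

0

reciprocity: (505245/505609) = +1·(505609/505245) since 505245 mod 4 = 1, 505609 mod 4 = 1; sign now +1
(505609/505245) = (364/505245)   [reduce mod 505245]
364 = 2^2·91; (2/505245) = -1 since 505245 mod 8 = 5, so (364/505245) = (-1)^2·(91/505245); sign now +1
reciprocity: (91/505245) = +1·(505245/91) since 91 mod 4 = 3, 505245 mod 4 = 1; sign now +1
(505245/91) = (13/91)   [reduce mod 91]
reciprocity: (13/91) = +1·(91/13) since 13 mod 4 = 1, 91 mod 4 = 3; sign now +1
(91/13) = (0/13)   [reduce mod 13]
(0/13) = 0   [gcd(a, n) > 1]; final value = 0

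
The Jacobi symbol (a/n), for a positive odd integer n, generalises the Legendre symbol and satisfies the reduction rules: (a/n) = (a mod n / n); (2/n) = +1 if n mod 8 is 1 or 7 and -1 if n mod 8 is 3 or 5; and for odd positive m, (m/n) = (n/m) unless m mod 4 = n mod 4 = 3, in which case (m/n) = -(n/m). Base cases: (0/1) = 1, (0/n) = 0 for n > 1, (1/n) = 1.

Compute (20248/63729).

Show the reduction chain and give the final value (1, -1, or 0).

20248 = 2^3·2531; (2/63729) = +1 since 63729 mod 8 = 1, so (20248/63729) = (+1)^3·(2531/63729); sign now +1
reciprocity: (2531/63729) = +1·(63729/2531) since 2531 mod 4 = 3, 63729 mod 4 = 1; sign now +1
(63729/2531) = (454/2531)   [reduce mod 2531]
454 = 2^1·227; (2/2531) = -1 since 2531 mod 8 = 3, so (454/2531) = (-1)^1·(227/2531); sign now -1
reciprocity: (227/2531) = -1·(2531/227) since 227 mod 4 = 3, 2531 mod 4 = 3; sign now +1
(2531/227) = (34/227)   [reduce mod 227]
34 = 2^1·17; (2/227) = -1 since 227 mod 8 = 3, so (34/227) = (-1)^1·(17/227); sign now -1
reciprocity: (17/227) = +1·(227/17) since 17 mod 4 = 1, 227 mod 4 = 3; sign now -1
(227/17) = (6/17)   [reduce mod 17]
6 = 2^1·3; (2/17) = +1 since 17 mod 8 = 1, so (6/17) = (+1)^1·(3/17); sign now -1
reciprocity: (3/17) = +1·(17/3) since 3 mod 4 = 3, 17 mod 4 = 1; sign now -1
(17/3) = (2/3)   [reduce mod 3]
2 = 2^1·1; (2/3) = -1 since 3 mod 8 = 3, so (2/3) = (-1)^1·(1/3); sign now +1
(1/3) = 1; final value = sign = +1

1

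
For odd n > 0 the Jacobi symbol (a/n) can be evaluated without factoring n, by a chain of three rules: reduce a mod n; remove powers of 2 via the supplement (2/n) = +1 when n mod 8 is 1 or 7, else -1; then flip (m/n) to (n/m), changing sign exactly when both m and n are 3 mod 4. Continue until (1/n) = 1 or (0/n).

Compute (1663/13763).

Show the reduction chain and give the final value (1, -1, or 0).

flip (1663/13763) -> (13763/1663): both odd, 1663 mod 4 = 3, 13763 mod 4 = 3, so the flip contributes -1; sign now -1
(13763/1663): 13763 mod 1663 = 459, so (13763/1663) = (459/1663)
flip (459/1663) -> (1663/459): both odd, 459 mod 4 = 3, 1663 mod 4 = 3, so the flip contributes -1; sign now +1
(1663/459): 1663 mod 459 = 286, so (1663/459) = (286/459)
factor out 2^1: 286 = 2^1·143; with 459 mod 8 = 3, (2/459) = -1; sign now -1; continue with (143/459)
flip (143/459) -> (459/143): both odd, 143 mod 4 = 3, 459 mod 4 = 3, so the flip contributes -1; sign now +1
(459/143): 459 mod 143 = 30, so (459/143) = (30/143)
factor out 2^1: 30 = 2^1·15; with 143 mod 8 = 7, (2/143) = +1; sign now +1; continue with (15/143)
flip (15/143) -> (143/15): both odd, 15 mod 4 = 3, 143 mod 4 = 3, so the flip contributes -1; sign now -1
(143/15): 143 mod 15 = 8, so (143/15) = (8/15)
factor out 2^3: 8 = 2^3·1; with 15 mod 8 = 7, (2/15) = +1; sign now -1; continue with (1/15)
reached (1/15) = 1, so the symbol is -1

-1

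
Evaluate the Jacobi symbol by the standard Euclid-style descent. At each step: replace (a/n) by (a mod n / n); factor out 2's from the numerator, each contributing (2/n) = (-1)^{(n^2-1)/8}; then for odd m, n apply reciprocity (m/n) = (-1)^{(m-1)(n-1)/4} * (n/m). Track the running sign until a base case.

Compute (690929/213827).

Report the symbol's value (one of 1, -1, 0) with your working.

(690929/213827): 690929 mod 213827 = 49448, so (690929/213827) = (49448/213827)
factor out 2^3: 49448 = 2^3·6181; with 213827 mod 8 = 3, (2/213827) = -1; sign now -1; continue with (6181/213827)
flip (6181/213827) -> (213827/6181): both odd, 6181 mod 4 = 1, 213827 mod 4 = 3, so the flip contributes +1; sign now -1
(213827/6181): 213827 mod 6181 = 3673, so (213827/6181) = (3673/6181)
flip (3673/6181) -> (6181/3673): both odd, 3673 mod 4 = 1, 6181 mod 4 = 1, so the flip contributes +1; sign now -1
(6181/3673): 6181 mod 3673 = 2508, so (6181/3673) = (2508/3673)
factor out 2^2: 2508 = 2^2·627; with 3673 mod 8 = 1, (2/3673) = +1; sign now -1; continue with (627/3673)
flip (627/3673) -> (3673/627): both odd, 627 mod 4 = 3, 3673 mod 4 = 1, so the flip contributes +1; sign now -1
(3673/627): 3673 mod 627 = 538, so (3673/627) = (538/627)
factor out 2^1: 538 = 2^1·269; with 627 mod 8 = 3, (2/627) = -1; sign now +1; continue with (269/627)
flip (269/627) -> (627/269): both odd, 269 mod 4 = 1, 627 mod 4 = 3, so the flip contributes +1; sign now +1
(627/269): 627 mod 269 = 89, so (627/269) = (89/269)
flip (89/269) -> (269/89): both odd, 89 mod 4 = 1, 269 mod 4 = 1, so the flip contributes +1; sign now +1
(269/89): 269 mod 89 = 2, so (269/89) = (2/89)
factor out 2^1: 2 = 2^1·1; with 89 mod 8 = 1, (2/89) = +1; sign now +1; continue with (1/89)
reached (1/89) = 1, so the symbol is +1

1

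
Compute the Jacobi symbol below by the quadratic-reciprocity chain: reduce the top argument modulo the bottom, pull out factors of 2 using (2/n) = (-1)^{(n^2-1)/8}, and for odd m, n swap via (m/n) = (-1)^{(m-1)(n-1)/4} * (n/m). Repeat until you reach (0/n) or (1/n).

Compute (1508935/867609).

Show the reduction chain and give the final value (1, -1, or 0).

-1

(1508935/867609) = (641326/867609)   [reduce mod 867609]
641326 = 2^1·320663; (2/867609) = +1 since 867609 mod 8 = 1, so (641326/867609) = (+1)^1·(320663/867609); sign now +1
reciprocity: (320663/867609) = +1·(867609/320663) since 320663 mod 4 = 3, 867609 mod 4 = 1; sign now +1
(867609/320663) = (226283/320663)   [reduce mod 320663]
reciprocity: (226283/320663) = -1·(320663/226283) since 226283 mod 4 = 3, 320663 mod 4 = 3; sign now -1
(320663/226283) = (94380/226283)   [reduce mod 226283]
94380 = 2^2·23595; (2/226283) = -1 since 226283 mod 8 = 3, so (94380/226283) = (-1)^2·(23595/226283); sign now -1
reciprocity: (23595/226283) = -1·(226283/23595) since 23595 mod 4 = 3, 226283 mod 4 = 3; sign now +1
(226283/23595) = (13928/23595)   [reduce mod 23595]
13928 = 2^3·1741; (2/23595) = -1 since 23595 mod 8 = 3, so (13928/23595) = (-1)^3·(1741/23595); sign now -1
reciprocity: (1741/23595) = +1·(23595/1741) since 1741 mod 4 = 1, 23595 mod 4 = 3; sign now -1
(23595/1741) = (962/1741)   [reduce mod 1741]
962 = 2^1·481; (2/1741) = -1 since 1741 mod 8 = 5, so (962/1741) = (-1)^1·(481/1741); sign now +1
reciprocity: (481/1741) = +1·(1741/481) since 481 mod 4 = 1, 1741 mod 4 = 1; sign now +1
(1741/481) = (298/481)   [reduce mod 481]
298 = 2^1·149; (2/481) = +1 since 481 mod 8 = 1, so (298/481) = (+1)^1·(149/481); sign now +1
reciprocity: (149/481) = +1·(481/149) since 149 mod 4 = 1, 481 mod 4 = 1; sign now +1
(481/149) = (34/149)   [reduce mod 149]
34 = 2^1·17; (2/149) = -1 since 149 mod 8 = 5, so (34/149) = (-1)^1·(17/149); sign now -1
reciprocity: (17/149) = +1·(149/17) since 17 mod 4 = 1, 149 mod 4 = 1; sign now -1
(149/17) = (13/17)   [reduce mod 17]
reciprocity: (13/17) = +1·(17/13) since 13 mod 4 = 1, 17 mod 4 = 1; sign now -1
(17/13) = (4/13)   [reduce mod 13]
4 = 2^2·1; (2/13) = -1 since 13 mod 8 = 5, so (4/13) = (-1)^2·(1/13); sign now -1
(1/13) = 1; final value = sign = -1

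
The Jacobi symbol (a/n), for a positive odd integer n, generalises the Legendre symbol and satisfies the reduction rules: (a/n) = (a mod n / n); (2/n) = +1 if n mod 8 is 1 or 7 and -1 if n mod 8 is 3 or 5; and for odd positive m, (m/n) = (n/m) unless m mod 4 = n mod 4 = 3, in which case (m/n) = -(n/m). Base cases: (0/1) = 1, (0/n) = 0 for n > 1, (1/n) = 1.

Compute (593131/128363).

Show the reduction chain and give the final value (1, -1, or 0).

-1

(593131/128363) = (79679/128363)   [reduce mod 128363]
reciprocity: (79679/128363) = -1·(128363/79679) since 79679 mod 4 = 3, 128363 mod 4 = 3; sign now -1
(128363/79679) = (48684/79679)   [reduce mod 79679]
48684 = 2^2·12171; (2/79679) = +1 since 79679 mod 8 = 7, so (48684/79679) = (+1)^2·(12171/79679); sign now -1
reciprocity: (12171/79679) = -1·(79679/12171) since 12171 mod 4 = 3, 79679 mod 4 = 3; sign now +1
(79679/12171) = (6653/12171)   [reduce mod 12171]
reciprocity: (6653/12171) = +1·(12171/6653) since 6653 mod 4 = 1, 12171 mod 4 = 3; sign now +1
(12171/6653) = (5518/6653)   [reduce mod 6653]
5518 = 2^1·2759; (2/6653) = -1 since 6653 mod 8 = 5, so (5518/6653) = (-1)^1·(2759/6653); sign now -1
reciprocity: (2759/6653) = +1·(6653/2759) since 2759 mod 4 = 3, 6653 mod 4 = 1; sign now -1
(6653/2759) = (1135/2759)   [reduce mod 2759]
reciprocity: (1135/2759) = -1·(2759/1135) since 1135 mod 4 = 3, 2759 mod 4 = 3; sign now +1
(2759/1135) = (489/1135)   [reduce mod 1135]
reciprocity: (489/1135) = +1·(1135/489) since 489 mod 4 = 1, 1135 mod 4 = 3; sign now +1
(1135/489) = (157/489)   [reduce mod 489]
reciprocity: (157/489) = +1·(489/157) since 157 mod 4 = 1, 489 mod 4 = 1; sign now +1
(489/157) = (18/157)   [reduce mod 157]
18 = 2^1·9; (2/157) = -1 since 157 mod 8 = 5, so (18/157) = (-1)^1·(9/157); sign now -1
reciprocity: (9/157) = +1·(157/9) since 9 mod 4 = 1, 157 mod 4 = 1; sign now -1
(157/9) = (4/9)   [reduce mod 9]
4 = 2^2·1; (2/9) = +1 since 9 mod 8 = 1, so (4/9) = (+1)^2·(1/9); sign now -1
(1/9) = 1; final value = sign = -1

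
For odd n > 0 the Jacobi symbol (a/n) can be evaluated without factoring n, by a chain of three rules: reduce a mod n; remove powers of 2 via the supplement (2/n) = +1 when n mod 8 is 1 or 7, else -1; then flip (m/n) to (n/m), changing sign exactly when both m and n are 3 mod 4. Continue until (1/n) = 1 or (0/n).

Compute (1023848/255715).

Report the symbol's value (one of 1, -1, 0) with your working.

-1

(1023848/255715): 1023848 mod 255715 = 988, so (1023848/255715) = (988/255715)
factor out 2^2: 988 = 2^2·247; with 255715 mod 8 = 3, (2/255715) = -1; sign now +1; continue with (247/255715)
flip (247/255715) -> (255715/247): both odd, 247 mod 4 = 3, 255715 mod 4 = 3, so the flip contributes -1; sign now -1
(255715/247): 255715 mod 247 = 70, so (255715/247) = (70/247)
factor out 2^1: 70 = 2^1·35; with 247 mod 8 = 7, (2/247) = +1; sign now -1; continue with (35/247)
flip (35/247) -> (247/35): both odd, 35 mod 4 = 3, 247 mod 4 = 3, so the flip contributes -1; sign now +1
(247/35): 247 mod 35 = 2, so (247/35) = (2/35)
factor out 2^1: 2 = 2^1·1; with 35 mod 8 = 3, (2/35) = -1; sign now -1; continue with (1/35)
reached (1/35) = 1, so the symbol is -1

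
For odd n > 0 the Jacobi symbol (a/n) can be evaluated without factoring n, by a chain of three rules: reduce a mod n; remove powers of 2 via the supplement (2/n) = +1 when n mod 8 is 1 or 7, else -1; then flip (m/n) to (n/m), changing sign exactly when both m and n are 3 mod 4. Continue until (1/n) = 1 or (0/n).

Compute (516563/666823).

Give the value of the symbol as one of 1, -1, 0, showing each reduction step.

flip (516563/666823) -> (666823/516563): both odd, 516563 mod 4 = 3, 666823 mod 4 = 3, so the flip contributes -1; sign now -1
(666823/516563): 666823 mod 516563 = 150260, so (666823/516563) = (150260/516563)
factor out 2^2: 150260 = 2^2·37565; with 516563 mod 8 = 3, (2/516563) = -1; sign now -1; continue with (37565/516563)
flip (37565/516563) -> (516563/37565): both odd, 37565 mod 4 = 1, 516563 mod 4 = 3, so the flip contributes +1; sign now -1
(516563/37565): 516563 mod 37565 = 28218, so (516563/37565) = (28218/37565)
factor out 2^1: 28218 = 2^1·14109; with 37565 mod 8 = 5, (2/37565) = -1; sign now +1; continue with (14109/37565)
flip (14109/37565) -> (37565/14109): both odd, 14109 mod 4 = 1, 37565 mod 4 = 1, so the flip contributes +1; sign now +1
(37565/14109): 37565 mod 14109 = 9347, so (37565/14109) = (9347/14109)
flip (9347/14109) -> (14109/9347): both odd, 9347 mod 4 = 3, 14109 mod 4 = 1, so the flip contributes +1; sign now +1
(14109/9347): 14109 mod 9347 = 4762, so (14109/9347) = (4762/9347)
factor out 2^1: 4762 = 2^1·2381; with 9347 mod 8 = 3, (2/9347) = -1; sign now -1; continue with (2381/9347)
flip (2381/9347) -> (9347/2381): both odd, 2381 mod 4 = 1, 9347 mod 4 = 3, so the flip contributes +1; sign now -1
(9347/2381): 9347 mod 2381 = 2204, so (9347/2381) = (2204/2381)
factor out 2^2: 2204 = 2^2·551; with 2381 mod 8 = 5, (2/2381) = -1; sign now -1; continue with (551/2381)
flip (551/2381) -> (2381/551): both odd, 551 mod 4 = 3, 2381 mod 4 = 1, so the flip contributes +1; sign now -1
(2381/551): 2381 mod 551 = 177, so (2381/551) = (177/551)
flip (177/551) -> (551/177): both odd, 177 mod 4 = 1, 551 mod 4 = 3, so the flip contributes +1; sign now -1
(551/177): 551 mod 177 = 20, so (551/177) = (20/177)
factor out 2^2: 20 = 2^2·5; with 177 mod 8 = 1, (2/177) = +1; sign now -1; continue with (5/177)
flip (5/177) -> (177/5): both odd, 5 mod 4 = 1, 177 mod 4 = 1, so the flip contributes +1; sign now -1
(177/5): 177 mod 5 = 2, so (177/5) = (2/5)
factor out 2^1: 2 = 2^1·1; with 5 mod 8 = 5, (2/5) = -1; sign now +1; continue with (1/5)
reached (1/5) = 1, so the symbol is +1

1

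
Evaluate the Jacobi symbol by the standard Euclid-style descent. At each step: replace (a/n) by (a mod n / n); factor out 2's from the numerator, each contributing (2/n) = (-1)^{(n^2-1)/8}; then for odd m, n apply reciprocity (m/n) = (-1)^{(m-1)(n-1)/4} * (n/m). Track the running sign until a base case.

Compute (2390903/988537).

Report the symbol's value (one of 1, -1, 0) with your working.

1

(2390903/988537) = (413829/988537)   [reduce mod 988537]
reciprocity: (413829/988537) = +1·(988537/413829) since 413829 mod 4 = 1, 988537 mod 4 = 1; sign now +1
(988537/413829) = (160879/413829)   [reduce mod 413829]
reciprocity: (160879/413829) = +1·(413829/160879) since 160879 mod 4 = 3, 413829 mod 4 = 1; sign now +1
(413829/160879) = (92071/160879)   [reduce mod 160879]
reciprocity: (92071/160879) = -1·(160879/92071) since 92071 mod 4 = 3, 160879 mod 4 = 3; sign now -1
(160879/92071) = (68808/92071)   [reduce mod 92071]
68808 = 2^3·8601; (2/92071) = +1 since 92071 mod 8 = 7, so (68808/92071) = (+1)^3·(8601/92071); sign now -1
reciprocity: (8601/92071) = +1·(92071/8601) since 8601 mod 4 = 1, 92071 mod 4 = 3; sign now -1
(92071/8601) = (6061/8601)   [reduce mod 8601]
reciprocity: (6061/8601) = +1·(8601/6061) since 6061 mod 4 = 1, 8601 mod 4 = 1; sign now -1
(8601/6061) = (2540/6061)   [reduce mod 6061]
2540 = 2^2·635; (2/6061) = -1 since 6061 mod 8 = 5, so (2540/6061) = (-1)^2·(635/6061); sign now -1
reciprocity: (635/6061) = +1·(6061/635) since 635 mod 4 = 3, 6061 mod 4 = 1; sign now -1
(6061/635) = (346/635)   [reduce mod 635]
346 = 2^1·173; (2/635) = -1 since 635 mod 8 = 3, so (346/635) = (-1)^1·(173/635); sign now +1
reciprocity: (173/635) = +1·(635/173) since 173 mod 4 = 1, 635 mod 4 = 3; sign now +1
(635/173) = (116/173)   [reduce mod 173]
116 = 2^2·29; (2/173) = -1 since 173 mod 8 = 5, so (116/173) = (-1)^2·(29/173); sign now +1
reciprocity: (29/173) = +1·(173/29) since 29 mod 4 = 1, 173 mod 4 = 1; sign now +1
(173/29) = (28/29)   [reduce mod 29]
28 = 2^2·7; (2/29) = -1 since 29 mod 8 = 5, so (28/29) = (-1)^2·(7/29); sign now +1
reciprocity: (7/29) = +1·(29/7) since 7 mod 4 = 3, 29 mod 4 = 1; sign now +1
(29/7) = (1/7)   [reduce mod 7]
(1/7) = 1; final value = sign = +1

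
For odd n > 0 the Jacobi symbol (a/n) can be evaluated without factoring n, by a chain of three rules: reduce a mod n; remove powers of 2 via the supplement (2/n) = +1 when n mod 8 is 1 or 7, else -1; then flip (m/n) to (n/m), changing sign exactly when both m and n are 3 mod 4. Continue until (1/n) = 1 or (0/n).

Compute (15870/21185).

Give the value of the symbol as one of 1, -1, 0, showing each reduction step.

0

factor out 2^1: 15870 = 2^1·7935; with 21185 mod 8 = 1, (2/21185) = +1; sign now +1; continue with (7935/21185)
flip (7935/21185) -> (21185/7935): both odd, 7935 mod 4 = 3, 21185 mod 4 = 1, so the flip contributes +1; sign now +1
(21185/7935): 21185 mod 7935 = 5315, so (21185/7935) = (5315/7935)
flip (5315/7935) -> (7935/5315): both odd, 5315 mod 4 = 3, 7935 mod 4 = 3, so the flip contributes -1; sign now -1
(7935/5315): 7935 mod 5315 = 2620, so (7935/5315) = (2620/5315)
factor out 2^2: 2620 = 2^2·655; with 5315 mod 8 = 3, (2/5315) = -1; sign now -1; continue with (655/5315)
flip (655/5315) -> (5315/655): both odd, 655 mod 4 = 3, 5315 mod 4 = 3, so the flip contributes -1; sign now +1
(5315/655): 5315 mod 655 = 75, so (5315/655) = (75/655)
flip (75/655) -> (655/75): both odd, 75 mod 4 = 3, 655 mod 4 = 3, so the flip contributes -1; sign now -1
(655/75): 655 mod 75 = 55, so (655/75) = (55/75)
flip (55/75) -> (75/55): both odd, 55 mod 4 = 3, 75 mod 4 = 3, so the flip contributes -1; sign now +1
(75/55): 75 mod 55 = 20, so (75/55) = (20/55)
factor out 2^2: 20 = 2^2·5; with 55 mod 8 = 7, (2/55) = +1; sign now +1; continue with (5/55)
flip (5/55) -> (55/5): both odd, 5 mod 4 = 1, 55 mod 4 = 3, so the flip contributes +1; sign now +1
(55/5): 55 mod 5 = 0, so (55/5) = (0/5)
reached (0/5); gcd(a, n) > 1, so (0/5) = 0 and the symbol is 0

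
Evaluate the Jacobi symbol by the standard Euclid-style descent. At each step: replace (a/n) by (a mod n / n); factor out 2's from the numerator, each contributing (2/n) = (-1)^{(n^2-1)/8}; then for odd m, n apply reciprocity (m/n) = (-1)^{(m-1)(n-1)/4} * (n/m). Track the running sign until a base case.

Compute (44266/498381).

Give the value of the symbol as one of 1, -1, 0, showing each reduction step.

1

44266 = 2^1·22133; (2/498381) = -1 since 498381 mod 8 = 5, so (44266/498381) = (-1)^1·(22133/498381); sign now -1
reciprocity: (22133/498381) = +1·(498381/22133) since 22133 mod 4 = 1, 498381 mod 4 = 1; sign now -1
(498381/22133) = (11455/22133)   [reduce mod 22133]
reciprocity: (11455/22133) = +1·(22133/11455) since 11455 mod 4 = 3, 22133 mod 4 = 1; sign now -1
(22133/11455) = (10678/11455)   [reduce mod 11455]
10678 = 2^1·5339; (2/11455) = +1 since 11455 mod 8 = 7, so (10678/11455) = (+1)^1·(5339/11455); sign now -1
reciprocity: (5339/11455) = -1·(11455/5339) since 5339 mod 4 = 3, 11455 mod 4 = 3; sign now +1
(11455/5339) = (777/5339)   [reduce mod 5339]
reciprocity: (777/5339) = +1·(5339/777) since 777 mod 4 = 1, 5339 mod 4 = 3; sign now +1
(5339/777) = (677/777)   [reduce mod 777]
reciprocity: (677/777) = +1·(777/677) since 677 mod 4 = 1, 777 mod 4 = 1; sign now +1
(777/677) = (100/677)   [reduce mod 677]
100 = 2^2·25; (2/677) = -1 since 677 mod 8 = 5, so (100/677) = (-1)^2·(25/677); sign now +1
reciprocity: (25/677) = +1·(677/25) since 25 mod 4 = 1, 677 mod 4 = 1; sign now +1
(677/25) = (2/25)   [reduce mod 25]
2 = 2^1·1; (2/25) = +1 since 25 mod 8 = 1, so (2/25) = (+1)^1·(1/25); sign now +1
(1/25) = 1; final value = sign = +1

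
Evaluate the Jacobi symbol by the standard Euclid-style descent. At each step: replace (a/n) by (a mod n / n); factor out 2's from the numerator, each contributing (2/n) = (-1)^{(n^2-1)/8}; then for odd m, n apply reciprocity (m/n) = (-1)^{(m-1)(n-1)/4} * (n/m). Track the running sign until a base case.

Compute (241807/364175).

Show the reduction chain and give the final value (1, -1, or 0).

-1

reciprocity: (241807/364175) = -1·(364175/241807) since 241807 mod 4 = 3, 364175 mod 4 = 3; sign now -1
(364175/241807) = (122368/241807)   [reduce mod 241807]
122368 = 2^9·239; (2/241807) = +1 since 241807 mod 8 = 7, so (122368/241807) = (+1)^9·(239/241807); sign now -1
reciprocity: (239/241807) = -1·(241807/239) since 239 mod 4 = 3, 241807 mod 4 = 3; sign now +1
(241807/239) = (178/239)   [reduce mod 239]
178 = 2^1·89; (2/239) = +1 since 239 mod 8 = 7, so (178/239) = (+1)^1·(89/239); sign now +1
reciprocity: (89/239) = +1·(239/89) since 89 mod 4 = 1, 239 mod 4 = 3; sign now +1
(239/89) = (61/89)   [reduce mod 89]
reciprocity: (61/89) = +1·(89/61) since 61 mod 4 = 1, 89 mod 4 = 1; sign now +1
(89/61) = (28/61)   [reduce mod 61]
28 = 2^2·7; (2/61) = -1 since 61 mod 8 = 5, so (28/61) = (-1)^2·(7/61); sign now +1
reciprocity: (7/61) = +1·(61/7) since 7 mod 4 = 3, 61 mod 4 = 1; sign now +1
(61/7) = (5/7)   [reduce mod 7]
reciprocity: (5/7) = +1·(7/5) since 5 mod 4 = 1, 7 mod 4 = 3; sign now +1
(7/5) = (2/5)   [reduce mod 5]
2 = 2^1·1; (2/5) = -1 since 5 mod 8 = 5, so (2/5) = (-1)^1·(1/5); sign now -1
(1/5) = 1; final value = sign = -1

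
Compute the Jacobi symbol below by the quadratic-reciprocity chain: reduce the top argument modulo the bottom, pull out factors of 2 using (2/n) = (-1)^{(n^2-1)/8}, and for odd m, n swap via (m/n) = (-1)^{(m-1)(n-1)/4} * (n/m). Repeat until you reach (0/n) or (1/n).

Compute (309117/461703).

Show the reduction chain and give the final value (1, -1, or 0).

reciprocity: (309117/461703) = +1·(461703/309117) since 309117 mod 4 = 1, 461703 mod 4 = 3; sign now +1
(461703/309117) = (152586/309117)   [reduce mod 309117]
152586 = 2^1·76293; (2/309117) = -1 since 309117 mod 8 = 5, so (152586/309117) = (-1)^1·(76293/309117); sign now -1
reciprocity: (76293/309117) = +1·(309117/76293) since 76293 mod 4 = 1, 309117 mod 4 = 1; sign now -1
(309117/76293) = (3945/76293)   [reduce mod 76293]
reciprocity: (3945/76293) = +1·(76293/3945) since 3945 mod 4 = 1, 76293 mod 4 = 1; sign now -1
(76293/3945) = (1338/3945)   [reduce mod 3945]
1338 = 2^1·669; (2/3945) = +1 since 3945 mod 8 = 1, so (1338/3945) = (+1)^1·(669/3945); sign now -1
reciprocity: (669/3945) = +1·(3945/669) since 669 mod 4 = 1, 3945 mod 4 = 1; sign now -1
(3945/669) = (600/669)   [reduce mod 669]
600 = 2^3·75; (2/669) = -1 since 669 mod 8 = 5, so (600/669) = (-1)^3·(75/669); sign now +1
reciprocity: (75/669) = +1·(669/75) since 75 mod 4 = 3, 669 mod 4 = 1; sign now +1
(669/75) = (69/75)   [reduce mod 75]
reciprocity: (69/75) = +1·(75/69) since 69 mod 4 = 1, 75 mod 4 = 3; sign now +1
(75/69) = (6/69)   [reduce mod 69]
6 = 2^1·3; (2/69) = -1 since 69 mod 8 = 5, so (6/69) = (-1)^1·(3/69); sign now -1
reciprocity: (3/69) = +1·(69/3) since 3 mod 4 = 3, 69 mod 4 = 1; sign now -1
(69/3) = (0/3)   [reduce mod 3]
(0/3) = 0   [gcd(a, n) > 1]; final value = 0

0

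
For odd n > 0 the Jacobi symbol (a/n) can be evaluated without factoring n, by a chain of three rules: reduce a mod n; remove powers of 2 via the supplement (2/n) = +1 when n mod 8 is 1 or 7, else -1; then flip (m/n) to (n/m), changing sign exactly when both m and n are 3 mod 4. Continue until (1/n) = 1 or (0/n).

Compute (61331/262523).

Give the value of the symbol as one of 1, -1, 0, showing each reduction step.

-1

flip (61331/262523) -> (262523/61331): both odd, 61331 mod 4 = 3, 262523 mod 4 = 3, so the flip contributes -1; sign now -1
(262523/61331): 262523 mod 61331 = 17199, so (262523/61331) = (17199/61331)
flip (17199/61331) -> (61331/17199): both odd, 17199 mod 4 = 3, 61331 mod 4 = 3, so the flip contributes -1; sign now +1
(61331/17199): 61331 mod 17199 = 9734, so (61331/17199) = (9734/17199)
factor out 2^1: 9734 = 2^1·4867; with 17199 mod 8 = 7, (2/17199) = +1; sign now +1; continue with (4867/17199)
flip (4867/17199) -> (17199/4867): both odd, 4867 mod 4 = 3, 17199 mod 4 = 3, so the flip contributes -1; sign now -1
(17199/4867): 17199 mod 4867 = 2598, so (17199/4867) = (2598/4867)
factor out 2^1: 2598 = 2^1·1299; with 4867 mod 8 = 3, (2/4867) = -1; sign now +1; continue with (1299/4867)
flip (1299/4867) -> (4867/1299): both odd, 1299 mod 4 = 3, 4867 mod 4 = 3, so the flip contributes -1; sign now -1
(4867/1299): 4867 mod 1299 = 970, so (4867/1299) = (970/1299)
factor out 2^1: 970 = 2^1·485; with 1299 mod 8 = 3, (2/1299) = -1; sign now +1; continue with (485/1299)
flip (485/1299) -> (1299/485): both odd, 485 mod 4 = 1, 1299 mod 4 = 3, so the flip contributes +1; sign now +1
(1299/485): 1299 mod 485 = 329, so (1299/485) = (329/485)
flip (329/485) -> (485/329): both odd, 329 mod 4 = 1, 485 mod 4 = 1, so the flip contributes +1; sign now +1
(485/329): 485 mod 329 = 156, so (485/329) = (156/329)
factor out 2^2: 156 = 2^2·39; with 329 mod 8 = 1, (2/329) = +1; sign now +1; continue with (39/329)
flip (39/329) -> (329/39): both odd, 39 mod 4 = 3, 329 mod 4 = 1, so the flip contributes +1; sign now +1
(329/39): 329 mod 39 = 17, so (329/39) = (17/39)
flip (17/39) -> (39/17): both odd, 17 mod 4 = 1, 39 mod 4 = 3, so the flip contributes +1; sign now +1
(39/17): 39 mod 17 = 5, so (39/17) = (5/17)
flip (5/17) -> (17/5): both odd, 5 mod 4 = 1, 17 mod 4 = 1, so the flip contributes +1; sign now +1
(17/5): 17 mod 5 = 2, so (17/5) = (2/5)
factor out 2^1: 2 = 2^1·1; with 5 mod 8 = 5, (2/5) = -1; sign now -1; continue with (1/5)
reached (1/5) = 1, so the symbol is -1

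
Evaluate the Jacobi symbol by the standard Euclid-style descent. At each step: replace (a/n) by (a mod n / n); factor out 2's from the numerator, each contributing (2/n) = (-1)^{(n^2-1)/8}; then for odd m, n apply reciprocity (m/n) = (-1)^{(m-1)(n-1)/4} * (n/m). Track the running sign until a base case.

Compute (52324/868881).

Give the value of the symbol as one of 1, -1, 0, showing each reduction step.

52324 = 2^2·13081; (2/868881) = +1 since 868881 mod 8 = 1, so (52324/868881) = (+1)^2·(13081/868881); sign now +1
reciprocity: (13081/868881) = +1·(868881/13081) since 13081 mod 4 = 1, 868881 mod 4 = 1; sign now +1
(868881/13081) = (5535/13081)   [reduce mod 13081]
reciprocity: (5535/13081) = +1·(13081/5535) since 5535 mod 4 = 3, 13081 mod 4 = 1; sign now +1
(13081/5535) = (2011/5535)   [reduce mod 5535]
reciprocity: (2011/5535) = -1·(5535/2011) since 2011 mod 4 = 3, 5535 mod 4 = 3; sign now -1
(5535/2011) = (1513/2011)   [reduce mod 2011]
reciprocity: (1513/2011) = +1·(2011/1513) since 1513 mod 4 = 1, 2011 mod 4 = 3; sign now -1
(2011/1513) = (498/1513)   [reduce mod 1513]
498 = 2^1·249; (2/1513) = +1 since 1513 mod 8 = 1, so (498/1513) = (+1)^1·(249/1513); sign now -1
reciprocity: (249/1513) = +1·(1513/249) since 249 mod 4 = 1, 1513 mod 4 = 1; sign now -1
(1513/249) = (19/249)   [reduce mod 249]
reciprocity: (19/249) = +1·(249/19) since 19 mod 4 = 3, 249 mod 4 = 1; sign now -1
(249/19) = (2/19)   [reduce mod 19]
2 = 2^1·1; (2/19) = -1 since 19 mod 8 = 3, so (2/19) = (-1)^1·(1/19); sign now +1
(1/19) = 1; final value = sign = +1

1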